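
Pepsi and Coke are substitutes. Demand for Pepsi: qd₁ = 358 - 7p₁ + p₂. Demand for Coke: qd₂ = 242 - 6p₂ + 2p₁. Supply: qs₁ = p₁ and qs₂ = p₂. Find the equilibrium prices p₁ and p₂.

Market 1: 358 - 7p₁ + p₂ = p₁ → 8p₁ - p₂ = 358.
Market 2: 7p₂ - 2p₁ = 242.
Eliminating p₂: 7×(1) + 1×(2) gives 54p₁ = 2748, so p₁ = 458/9.
Back-substitute into (2): p₂ = (242 + 2×458/9) / 7 = 442/9.

p₁ = 458/9, p₂ = 442/9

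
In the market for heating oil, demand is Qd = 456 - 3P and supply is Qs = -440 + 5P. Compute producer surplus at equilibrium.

Producer surplus = 1440

Equilibrium: 456 - 3P = -440 + 5P gives P* = 112, Q* = 120.
Supply starts at P = 88 (where Qs = 0).
PS = ½(112 − 88)(120) = 1440.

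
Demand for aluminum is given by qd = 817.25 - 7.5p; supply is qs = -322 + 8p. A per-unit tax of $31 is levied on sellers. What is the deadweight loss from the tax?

Deadweight loss = 1860

Pre-tax equilibrium: p* = 73.5, q* = 266.
Tax on sellers shifts supply to qs = -322 + 8(p − 31) = -570 + 8p.
817.25 - 7.5p = -570 + 8p gives buyer price pb = 89.5; sellers receive ps = 89.5 − 31 = 58.5.
New quantity: q = 817.25 − 7.5(89.5) = 146.
DWL = ½ × 31 × (266 − 146) = 1860.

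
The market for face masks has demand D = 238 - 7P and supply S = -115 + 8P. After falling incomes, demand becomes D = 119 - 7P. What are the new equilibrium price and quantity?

P' = 15.6, Q' = 9.8

Original equilibrium: P* = 353/15, Q* = 1099/15.
New equilibrium: 119 - 7P = -115 + 8P, so 234 = 15P and P' = 15.6; Q' = 119 − 7(15.6) = 9.8.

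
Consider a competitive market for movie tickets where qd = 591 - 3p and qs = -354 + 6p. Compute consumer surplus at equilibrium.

Consumer surplus = 12696

Equilibrium: 591 - 3p = -354 + 6p gives p* = 105, q* = 276.
Demand choke price (qd = 0): p = 197.
CS = ½(197 − 105)(276) = 12696.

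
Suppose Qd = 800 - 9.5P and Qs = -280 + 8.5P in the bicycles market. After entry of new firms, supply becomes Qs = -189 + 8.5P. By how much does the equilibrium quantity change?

Original equilibrium: P* = 60, Q* = 230.
New equilibrium: 800 - 9.5P = -189 + 8.5P, so 989 = 18P and P' = 989/18; Q' = 800 − 9.5(989/18) = 10009/36.
Change in quantity: 10009/36 − 230 = 1729/36.

ΔQ = 1729/36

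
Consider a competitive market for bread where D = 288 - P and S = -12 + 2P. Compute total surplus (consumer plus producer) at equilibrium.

Equilibrium: 288 - P = -12 + 2P gives P* = 100, Q* = 188.
Demand choke price: P = 288; supply starts at P = 6.
CS = ½(288 − 100)(188) = 17672; PS = ½(100 − 6)(188) = 8836.

Total surplus = 26508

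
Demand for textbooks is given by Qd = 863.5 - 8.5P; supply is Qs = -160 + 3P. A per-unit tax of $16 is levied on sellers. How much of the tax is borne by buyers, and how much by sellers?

Buyers bear 96/23, sellers bear 272/23

Pre-tax equilibrium: P* = 89, Q* = 107.
Tax on sellers shifts supply to Qs = -160 + 3(P − 16) = -208 + 3P.
863.5 - 8.5P = -208 + 3P gives buyer price Pb = 2143/23; sellers receive Ps = 2143/23 − 16 = 1775/23.
New quantity: Q = 863.5 − 8.5(2143/23) = 1645/23.
Buyer burden = 2143/23 − 89 = 96/23; seller burden = 89 − 1775/23 = 272/23.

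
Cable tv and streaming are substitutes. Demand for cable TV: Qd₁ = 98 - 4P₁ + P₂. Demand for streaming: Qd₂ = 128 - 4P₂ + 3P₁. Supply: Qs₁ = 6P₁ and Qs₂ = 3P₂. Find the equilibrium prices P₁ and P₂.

Market 1: 98 - 4P₁ + P₂ = 6P₁ → 10P₁ - P₂ = 98.
Market 2: 7P₂ - 3P₁ = 128.
Eliminating P₂: 7×(1) + 1×(2) gives 67P₁ = 814, so P₁ = 814/67.
Back-substitute into (2): P₂ = (128 + 3×814/67) / 7 = 1574/67.

P₁ = 814/67, P₂ = 1574/67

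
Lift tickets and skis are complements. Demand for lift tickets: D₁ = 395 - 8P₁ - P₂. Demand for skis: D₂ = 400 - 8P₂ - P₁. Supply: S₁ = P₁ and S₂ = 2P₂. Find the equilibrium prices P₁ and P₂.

P₁ = 3550/89, P₂ = 3205/89

Market 1: 395 - 8P₁ - P₂ = P₁ → 9P₁ + P₂ = 395.
Market 2: 10P₂ + P₁ = 400.
Eliminating P₂: 10×(1) − 1×(2) gives 89P₁ = 3550, so P₁ = 3550/89.
Back-substitute into (2): P₂ = (400 − 1×3550/89) / 10 = 3205/89.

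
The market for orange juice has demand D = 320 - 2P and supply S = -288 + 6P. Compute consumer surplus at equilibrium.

Consumer surplus = 7056

Equilibrium: 320 - 2P = -288 + 6P gives P* = 76, Q* = 168.
Demand choke price (D = 0): P = 160.
CS = ½(160 − 76)(168) = 7056.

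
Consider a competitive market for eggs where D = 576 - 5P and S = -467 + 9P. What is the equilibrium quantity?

Q* = 203.5

Set D = S: 576 - 5P = -467 + 9P.
1043 = 14P, so P* = 74.5.
Q* = 576 − 5(74.5) = 203.5.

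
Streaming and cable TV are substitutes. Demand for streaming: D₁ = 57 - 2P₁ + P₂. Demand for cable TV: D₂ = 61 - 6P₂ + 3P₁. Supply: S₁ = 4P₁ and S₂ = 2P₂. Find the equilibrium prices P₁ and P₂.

Market 1: 57 - 2P₁ + P₂ = 4P₁ → 6P₁ - P₂ = 57.
Market 2: 8P₂ - 3P₁ = 61.
Eliminating P₂: 8×(1) + 1×(2) gives 45P₁ = 517, so P₁ = 517/45.
Back-substitute into (2): P₂ = (61 + 3×517/45) / 8 = 179/15.

P₁ = 517/45, P₂ = 179/15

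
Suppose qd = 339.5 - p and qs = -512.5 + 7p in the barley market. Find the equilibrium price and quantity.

Set qd = qs: 339.5 - p = -512.5 + 7p.
852 = 8p, so p* = 106.5.
q* = 339.5 − 1(106.5) = 233.

p* = 106.5, q* = 233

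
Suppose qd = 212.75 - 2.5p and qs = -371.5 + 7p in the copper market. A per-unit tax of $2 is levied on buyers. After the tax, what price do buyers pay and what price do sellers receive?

Buyers pay 2393/38, sellers receive 2317/38

Pre-tax equilibrium: p* = 61.5, q* = 59.
Tax on buyers shifts demand to qd = 212.75 − 2.5(p + 2) = 207.75 - 2.5p.
207.75 - 2.5p = -371.5 + 7p gives seller price ps = 2317/38; buyers pay pb = 2317/38 + 2 = 2393/38.
New quantity: q = 212.75 − 2.5(2393/38) = 1051/19.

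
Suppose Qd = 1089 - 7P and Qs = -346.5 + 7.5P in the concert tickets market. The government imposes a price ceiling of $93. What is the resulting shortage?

Equilibrium price would be P* = 99, so the ceiling at 93 binds.
At P = 93: Qd = 1089 − 7(93) = 438, Qs = -346.5 + 7.5(93) = 351.
Shortage = 438 − 351 = 87.

Shortage = 87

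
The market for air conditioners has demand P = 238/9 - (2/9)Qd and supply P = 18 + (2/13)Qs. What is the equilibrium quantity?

Q* = 247/11

Set the two price expressions equal: 238/9 - (2/9)Q = 18 + (2/13)Q.
76/9 = (44/117)Q, so Q* = 247/11.
P* = 238/9 − (2/9)(247/11) = 236/11.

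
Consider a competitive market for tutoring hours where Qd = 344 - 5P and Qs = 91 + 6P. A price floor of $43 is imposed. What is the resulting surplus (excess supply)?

Surplus = 220

Equilibrium price would be P* = 23, so the floor at 43 binds.
At P = 43: Qd = 129, Qs = 349.
Surplus = 349 − 129 = 220.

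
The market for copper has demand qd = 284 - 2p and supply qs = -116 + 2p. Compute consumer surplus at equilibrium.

Consumer surplus = 1764

Equilibrium: 284 - 2p = -116 + 2p gives p* = 100, q* = 84.
Demand choke price (qd = 0): p = 142.
CS = ½(142 − 100)(84) = 1764.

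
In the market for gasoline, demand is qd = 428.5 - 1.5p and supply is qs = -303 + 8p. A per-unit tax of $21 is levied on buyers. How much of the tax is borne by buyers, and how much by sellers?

Buyers bear 336/19, sellers bear 63/19

Pre-tax equilibrium: p* = 77, q* = 313.
Tax on buyers shifts demand to qd = 428.5 − 1.5(p + 21) = 397 - 1.5p.
397 - 1.5p = -303 + 8p gives seller price ps = 1400/19; buyers pay pb = 1400/19 + 21 = 1799/19.
New quantity: q = 428.5 − 1.5(1799/19) = 5443/19.
Buyer burden = 1799/19 − 77 = 336/19; seller burden = 77 − 1400/19 = 63/19.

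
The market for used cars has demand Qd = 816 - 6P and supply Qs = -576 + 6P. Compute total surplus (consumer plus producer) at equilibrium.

Equilibrium: 816 - 6P = -576 + 6P gives P* = 116, Q* = 120.
Demand choke price: P = 136; supply starts at P = 96.
CS = ½(136 − 116)(120) = 1200; PS = ½(116 − 96)(120) = 1200.

Total surplus = 2400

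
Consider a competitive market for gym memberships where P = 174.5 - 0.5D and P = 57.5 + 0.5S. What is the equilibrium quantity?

Set the two price expressions equal: 174.5 - 0.5Q = 57.5 + 0.5Q.
117 = Q, so Q* = 117.
P* = 174.5 − (0.5)(117) = 116.

Q* = 117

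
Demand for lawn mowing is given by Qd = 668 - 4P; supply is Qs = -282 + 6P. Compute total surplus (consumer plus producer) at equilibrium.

Equilibrium: 668 - 4P = -282 + 6P gives P* = 95, Q* = 288.
Demand choke price: P = 167; supply starts at P = 47.
CS = ½(167 − 95)(288) = 10368; PS = ½(95 − 47)(288) = 6912.

Total surplus = 17280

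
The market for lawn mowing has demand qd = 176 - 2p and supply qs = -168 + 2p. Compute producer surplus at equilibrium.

Producer surplus = 4

Equilibrium: 176 - 2p = -168 + 2p gives p* = 86, q* = 4.
Supply starts at p = 84 (where qs = 0).
PS = ½(86 − 84)(4) = 4.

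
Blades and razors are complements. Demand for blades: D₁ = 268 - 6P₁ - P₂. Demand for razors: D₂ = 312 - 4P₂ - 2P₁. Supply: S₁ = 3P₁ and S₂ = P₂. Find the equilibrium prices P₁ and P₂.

Market 1: 268 - 6P₁ - P₂ = 3P₁ → 9P₁ + P₂ = 268.
Market 2: 5P₂ + 2P₁ = 312.
Eliminating P₂: 5×(1) − 1×(2) gives 43P₁ = 1028, so P₁ = 1028/43.
Back-substitute into (2): P₂ = (312 − 2×1028/43) / 5 = 2272/43.

P₁ = 1028/43, P₂ = 2272/43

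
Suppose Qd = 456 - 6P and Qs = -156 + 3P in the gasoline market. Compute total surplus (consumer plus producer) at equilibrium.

Equilibrium: 456 - 6P = -156 + 3P gives P* = 68, Q* = 48.
Demand choke price: P = 76; supply starts at P = 52.
CS = ½(76 − 68)(48) = 192; PS = ½(68 − 52)(48) = 384.

Total surplus = 576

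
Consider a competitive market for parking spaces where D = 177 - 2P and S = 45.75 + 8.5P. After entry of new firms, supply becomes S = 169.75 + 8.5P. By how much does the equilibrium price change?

ΔP = -248/21

Original equilibrium: P* = 12.5, Q* = 152.
New equilibrium: 177 - 2P = 169.75 + 8.5P, so 7.25 = 10.5P and P' = 29/42; Q' = 177 − 2(29/42) = 3688/21.
Change in price: 29/42 − 12.5 = -248/21.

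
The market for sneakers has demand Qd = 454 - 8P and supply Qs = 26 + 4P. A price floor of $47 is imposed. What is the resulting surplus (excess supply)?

Equilibrium price would be P* = 107/3, so the floor at 47 binds.
At P = 47: Qd = 78, Qs = 214.
Surplus = 214 − 78 = 136.

Surplus = 136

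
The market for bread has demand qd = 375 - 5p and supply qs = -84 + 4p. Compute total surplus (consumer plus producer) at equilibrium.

Equilibrium: 375 - 5p = -84 + 4p gives p* = 51, q* = 120.
Demand choke price: p = 75; supply starts at p = 21.
CS = ½(75 − 51)(120) = 1440; PS = ½(51 − 21)(120) = 1800.

Total surplus = 3240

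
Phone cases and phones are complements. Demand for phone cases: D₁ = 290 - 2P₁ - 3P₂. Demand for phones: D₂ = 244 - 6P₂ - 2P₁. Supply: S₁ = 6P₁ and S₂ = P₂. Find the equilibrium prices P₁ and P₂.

P₁ = 25.96, P₂ = 27.44

Market 1: 290 - 2P₁ - 3P₂ = 6P₁ → 8P₁ + 3P₂ = 290.
Market 2: 7P₂ + 2P₁ = 244.
Eliminating P₂: 7×(1) − 3×(2) gives 50P₁ = 1298, so P₁ = 25.96.
Back-substitute into (2): P₂ = (244 − 2×25.96) / 7 = 27.44.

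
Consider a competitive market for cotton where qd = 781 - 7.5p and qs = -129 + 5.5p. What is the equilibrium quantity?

Set qd = qs: 781 - 7.5p = -129 + 5.5p.
910 = 13p, so p* = 70.
q* = 781 − 7.5(70) = 256.

q* = 256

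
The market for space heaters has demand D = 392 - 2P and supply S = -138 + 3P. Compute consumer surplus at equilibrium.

Consumer surplus = 8100

Equilibrium: 392 - 2P = -138 + 3P gives P* = 106, Q* = 180.
Demand choke price (D = 0): P = 196.
CS = ½(196 − 106)(180) = 8100.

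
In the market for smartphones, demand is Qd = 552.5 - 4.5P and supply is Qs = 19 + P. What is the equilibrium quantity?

Set Qd = Qs: 552.5 - 4.5P = 19 + P.
533.5 = 5.5P, so P* = 97.
Q* = 552.5 − 4.5(97) = 116.

Q* = 116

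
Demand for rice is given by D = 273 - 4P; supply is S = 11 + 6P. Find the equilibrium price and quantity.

Set D = S: 273 - 4P = 11 + 6P.
262 = 10P, so P* = 26.2.
Q* = 273 − 4(26.2) = 168.2.

P* = 26.2, Q* = 168.2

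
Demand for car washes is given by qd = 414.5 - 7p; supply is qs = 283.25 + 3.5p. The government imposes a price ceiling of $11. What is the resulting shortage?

Shortage = 15.75

Equilibrium price would be p* = 12.5, so the ceiling at 11 binds.
At p = 11: qd = 414.5 − 7(11) = 337.5, qs = 283.25 + 3.5(11) = 321.75.
Shortage = 337.5 − 321.75 = 15.75.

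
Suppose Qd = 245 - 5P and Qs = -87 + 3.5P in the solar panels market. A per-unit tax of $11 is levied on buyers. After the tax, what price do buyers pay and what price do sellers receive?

Buyers pay 741/17, sellers receive 554/17

Pre-tax equilibrium: P* = 664/17, Q* = 845/17.
Tax on buyers shifts demand to Qd = 245 − 5(P + 11) = 190 - 5P.
190 - 5P = -87 + 3.5P gives seller price Ps = 554/17; buyers pay Pb = 554/17 + 11 = 741/17.
New quantity: Q = 245 − 5(741/17) = 460/17.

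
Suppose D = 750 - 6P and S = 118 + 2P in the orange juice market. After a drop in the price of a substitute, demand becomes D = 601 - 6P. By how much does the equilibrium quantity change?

Original equilibrium: P* = 79, Q* = 276.
New equilibrium: 601 - 6P = 118 + 2P, so 483 = 8P and P' = 60.375; Q' = 601 − 6(60.375) = 238.75.
Change in quantity: 238.75 − 276 = -37.25.

ΔQ = -37.25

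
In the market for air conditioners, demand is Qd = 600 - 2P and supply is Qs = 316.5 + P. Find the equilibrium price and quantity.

Set Qd = Qs: 600 - 2P = 316.5 + P.
283.5 = 3P, so P* = 94.5.
Q* = 600 − 2(94.5) = 411.

P* = 94.5, Q* = 411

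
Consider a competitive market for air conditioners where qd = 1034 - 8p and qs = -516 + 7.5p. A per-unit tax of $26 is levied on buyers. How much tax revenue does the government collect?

Tax revenue = 107484/31

Pre-tax equilibrium: p* = 100, q* = 234.
Tax on buyers shifts demand to qd = 1034 − 8(p + 26) = 826 - 8p.
826 - 8p = -516 + 7.5p gives seller price ps = 2684/31; buyers pay pb = 2684/31 + 26 = 3490/31.
New quantity: q = 1034 − 8(3490/31) = 4134/31.
Revenue = 26 × 4134/31 = 107484/31.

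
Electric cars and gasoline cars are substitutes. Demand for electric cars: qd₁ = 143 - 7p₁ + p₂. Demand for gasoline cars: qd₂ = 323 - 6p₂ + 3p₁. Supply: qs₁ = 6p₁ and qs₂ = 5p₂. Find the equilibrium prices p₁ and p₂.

p₁ = 474/35, p₂ = 1157/35

Market 1: 143 - 7p₁ + p₂ = 6p₁ → 13p₁ - p₂ = 143.
Market 2: 11p₂ - 3p₁ = 323.
Eliminating p₂: 11×(1) + 1×(2) gives 140p₁ = 1896, so p₁ = 474/35.
Back-substitute into (2): p₂ = (323 + 3×474/35) / 11 = 1157/35.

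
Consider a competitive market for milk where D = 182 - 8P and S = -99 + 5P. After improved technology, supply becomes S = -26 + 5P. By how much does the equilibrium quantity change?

Original equilibrium: P* = 281/13, Q* = 118/13.
New equilibrium: 182 - 8P = -26 + 5P, so 208 = 13P and P' = 16; Q' = 182 − 8(16) = 54.
Change in quantity: 54 − 118/13 = 584/13.

ΔQ = 584/13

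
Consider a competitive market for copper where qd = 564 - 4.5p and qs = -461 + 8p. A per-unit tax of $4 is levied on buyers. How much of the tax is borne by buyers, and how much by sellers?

Pre-tax equilibrium: p* = 82, q* = 195.
Tax on buyers shifts demand to qd = 564 − 4.5(p + 4) = 546 - 4.5p.
546 - 4.5p = -461 + 8p gives seller price ps = 80.56; buyers pay pb = 80.56 + 4 = 84.56.
New quantity: q = 564 − 4.5(84.56) = 183.48.
Buyer burden = 84.56 − 82 = 2.56; seller burden = 82 − 80.56 = 1.44.

Buyers bear $2.56, sellers bear $1.44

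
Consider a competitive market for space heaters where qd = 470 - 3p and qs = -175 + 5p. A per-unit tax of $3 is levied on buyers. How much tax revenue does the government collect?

Tax revenue = 667.5

Pre-tax equilibrium: p* = 80.625, q* = 228.125.
Tax on buyers shifts demand to qd = 470 − 3(p + 3) = 461 - 3p.
461 - 3p = -175 + 5p gives seller price ps = 79.5; buyers pay pb = 79.5 + 3 = 82.5.
New quantity: q = 470 − 3(82.5) = 222.5.
Revenue = 3 × 222.5 = 667.5.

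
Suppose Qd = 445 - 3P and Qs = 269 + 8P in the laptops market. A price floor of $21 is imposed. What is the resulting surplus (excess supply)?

Equilibrium price would be P* = 16, so the floor at 21 binds.
At P = 21: Qd = 382, Qs = 437.
Surplus = 437 − 382 = 55.

Surplus = 55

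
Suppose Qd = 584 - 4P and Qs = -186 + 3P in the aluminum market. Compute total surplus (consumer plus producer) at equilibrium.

Equilibrium: 584 - 4P = -186 + 3P gives P* = 110, Q* = 144.
Demand choke price: P = 146; supply starts at P = 62.
CS = ½(146 − 110)(144) = 2592; PS = ½(110 − 62)(144) = 3456.

Total surplus = 6048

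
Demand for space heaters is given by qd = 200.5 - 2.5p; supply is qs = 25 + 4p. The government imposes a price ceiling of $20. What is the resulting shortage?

Shortage = 45.5

Equilibrium price would be p* = 27, so the ceiling at 20 binds.
At p = 20: qd = 200.5 − 2.5(20) = 150.5, qs = 25 + 4(20) = 105.
Shortage = 150.5 − 105 = 45.5.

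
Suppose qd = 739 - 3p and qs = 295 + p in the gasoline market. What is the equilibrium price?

p* = 111

Set qd = qs: 739 - 3p = 295 + p.
444 = 4p, so p* = 111.
q* = 739 − 3(111) = 406.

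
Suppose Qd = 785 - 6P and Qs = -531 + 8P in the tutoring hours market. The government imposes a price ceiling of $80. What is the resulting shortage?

Equilibrium price would be P* = 94, so the ceiling at 80 binds.
At P = 80: Qd = 785 − 6(80) = 305, Qs = -531 + 8(80) = 109.
Shortage = 305 − 109 = 196.

Shortage = 196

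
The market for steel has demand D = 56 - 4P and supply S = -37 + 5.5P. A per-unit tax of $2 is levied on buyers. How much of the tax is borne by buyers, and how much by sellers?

Buyers bear 22/19, sellers bear 16/19

Pre-tax equilibrium: P* = 186/19, Q* = 320/19.
Tax on buyers shifts demand to D = 56 − 4(P + 2) = 48 - 4P.
48 - 4P = -37 + 5.5P gives seller price Ps = 170/19; buyers pay Pb = 170/19 + 2 = 208/19.
New quantity: Q = 56 − 4(208/19) = 232/19.
Buyer burden = 208/19 − 186/19 = 22/19; seller burden = 186/19 − 170/19 = 16/19.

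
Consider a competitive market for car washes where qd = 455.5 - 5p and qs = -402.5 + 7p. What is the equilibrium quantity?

q* = 98

Set qd = qs: 455.5 - 5p = -402.5 + 7p.
858 = 12p, so p* = 71.5.
q* = 455.5 − 5(71.5) = 98.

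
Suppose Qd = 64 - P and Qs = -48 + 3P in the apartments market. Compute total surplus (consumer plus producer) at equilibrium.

Total surplus = 864

Equilibrium: 64 - P = -48 + 3P gives P* = 28, Q* = 36.
Demand choke price: P = 64; supply starts at P = 16.
CS = ½(64 − 28)(36) = 648; PS = ½(28 − 16)(36) = 216.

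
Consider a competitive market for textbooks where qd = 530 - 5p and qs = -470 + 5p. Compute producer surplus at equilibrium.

Equilibrium: 530 - 5p = -470 + 5p gives p* = 100, q* = 30.
Supply starts at p = 94 (where qs = 0).
PS = ½(100 − 94)(30) = 90.

Producer surplus = 90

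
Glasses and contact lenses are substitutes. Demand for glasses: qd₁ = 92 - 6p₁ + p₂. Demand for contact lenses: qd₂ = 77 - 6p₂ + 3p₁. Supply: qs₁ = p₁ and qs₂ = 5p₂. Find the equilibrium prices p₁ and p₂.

p₁ = 1089/74, p₂ = 815/74

Market 1: 92 - 6p₁ + p₂ = p₁ → 7p₁ - p₂ = 92.
Market 2: 11p₂ - 3p₁ = 77.
Eliminating p₂: 11×(1) + 1×(2) gives 74p₁ = 1089, so p₁ = 1089/74.
Back-substitute into (2): p₂ = (77 + 3×1089/74) / 11 = 815/74.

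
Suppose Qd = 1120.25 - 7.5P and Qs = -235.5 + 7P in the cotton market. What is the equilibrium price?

P* = 93.5

Set Qd = Qs: 1120.25 - 7.5P = -235.5 + 7P.
1355.75 = 14.5P, so P* = 93.5.
Q* = 1120.25 − 7.5(93.5) = 419.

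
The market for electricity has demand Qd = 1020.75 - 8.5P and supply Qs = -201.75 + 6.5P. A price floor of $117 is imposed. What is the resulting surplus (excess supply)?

Surplus = 532.5

Equilibrium price would be P* = 81.5, so the floor at 117 binds.
At P = 117: Qd = 26.25, Qs = 558.75.
Surplus = 558.75 − 26.25 = 532.5.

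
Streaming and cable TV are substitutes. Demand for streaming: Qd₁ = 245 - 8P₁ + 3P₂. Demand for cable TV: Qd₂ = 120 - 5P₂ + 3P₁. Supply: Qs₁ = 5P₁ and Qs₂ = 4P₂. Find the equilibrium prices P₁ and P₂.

Market 1: 245 - 8P₁ + 3P₂ = 5P₁ → 13P₁ - 3P₂ = 245.
Market 2: 9P₂ - 3P₁ = 120.
Eliminating P₂: 9×(1) + 3×(2) gives 108P₁ = 2565, so P₁ = 23.75.
Back-substitute into (2): P₂ = (120 + 3×23.75) / 9 = 21.25.

P₁ = 23.75, P₂ = 21.25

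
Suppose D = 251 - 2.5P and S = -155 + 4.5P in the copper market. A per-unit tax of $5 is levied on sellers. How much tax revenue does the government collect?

Tax revenue = 13715/28

Pre-tax equilibrium: P* = 58, Q* = 106.
Tax on sellers shifts supply to S = -155 + 4.5(P − 5) = -177.5 + 4.5P.
251 - 2.5P = -177.5 + 4.5P gives buyer price Pb = 857/14; sellers receive Ps = 857/14 − 5 = 787/14.
New quantity: Q = 251 − 2.5(857/14) = 2743/28.
Revenue = 5 × 2743/28 = 13715/28.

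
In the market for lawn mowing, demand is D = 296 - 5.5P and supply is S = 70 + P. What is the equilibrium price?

P* = 452/13

Set D = S: 296 - 5.5P = 70 + P.
226 = 6.5P, so P* = 452/13.
Q* = 296 − 5.5(452/13) = 1362/13.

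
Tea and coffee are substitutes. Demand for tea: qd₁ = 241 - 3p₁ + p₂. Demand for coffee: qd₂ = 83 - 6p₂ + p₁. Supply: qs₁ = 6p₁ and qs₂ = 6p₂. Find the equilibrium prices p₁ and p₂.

Market 1: 241 - 3p₁ + p₂ = 6p₁ → 9p₁ - p₂ = 241.
Market 2: 12p₂ - p₁ = 83.
Eliminating p₂: 12×(1) + 1×(2) gives 107p₁ = 2975, so p₁ = 2975/107.
Back-substitute into (2): p₂ = (83 + 1×2975/107) / 12 = 988/107.

p₁ = 2975/107, p₂ = 988/107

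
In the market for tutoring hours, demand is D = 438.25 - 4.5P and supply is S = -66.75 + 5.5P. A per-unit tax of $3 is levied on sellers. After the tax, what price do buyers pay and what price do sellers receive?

Pre-tax equilibrium: P* = 50.5, Q* = 211.
Tax on sellers shifts supply to S = -66.75 + 5.5(P − 3) = -83.25 + 5.5P.
438.25 - 4.5P = -83.25 + 5.5P gives buyer price Pb = 52.15; sellers receive Ps = 52.15 − 3 = 49.15.
New quantity: Q = 438.25 − 4.5(52.15) = 203.575.

Buyers pay $52.15, sellers receive $49.15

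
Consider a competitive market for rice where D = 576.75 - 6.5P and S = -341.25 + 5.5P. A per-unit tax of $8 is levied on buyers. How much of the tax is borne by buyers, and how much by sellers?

Buyers bear 11/3, sellers bear 13/3

Pre-tax equilibrium: P* = 76.5, Q* = 79.5.
Tax on buyers shifts demand to D = 576.75 − 6.5(P + 8) = 524.75 - 6.5P.
524.75 - 6.5P = -341.25 + 5.5P gives seller price Ps = 433/6; buyers pay Pb = 433/6 + 8 = 481/6.
New quantity: Q = 576.75 − 6.5(481/6) = 167/3.
Buyer burden = 481/6 − 76.5 = 11/3; seller burden = 76.5 − 433/6 = 13/3.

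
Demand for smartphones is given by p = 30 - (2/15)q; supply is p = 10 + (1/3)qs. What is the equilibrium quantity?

Set the two price expressions equal: 30 - (2/15)q = 10 + (1/3)q.
20 = (7/15)q, so q* = 300/7.
p* = 30 − (2/15)(300/7) = 170/7.

q* = 300/7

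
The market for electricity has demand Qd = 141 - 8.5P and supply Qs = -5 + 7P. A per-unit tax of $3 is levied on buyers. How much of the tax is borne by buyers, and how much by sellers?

Pre-tax equilibrium: P* = 292/31, Q* = 1889/31.
Tax on buyers shifts demand to Qd = 141 − 8.5(P + 3) = 115.5 - 8.5P.
115.5 - 8.5P = -5 + 7P gives seller price Ps = 241/31; buyers pay Pb = 241/31 + 3 = 334/31.
New quantity: Q = 141 − 8.5(334/31) = 1532/31.
Buyer burden = 334/31 − 292/31 = 42/31; seller burden = 292/31 − 241/31 = 51/31.

Buyers bear 42/31, sellers bear 51/31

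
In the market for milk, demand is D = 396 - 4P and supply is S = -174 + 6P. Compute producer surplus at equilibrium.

Equilibrium: 396 - 4P = -174 + 6P gives P* = 57, Q* = 168.
Supply starts at P = 29 (where S = 0).
PS = ½(57 − 29)(168) = 2352.

Producer surplus = 2352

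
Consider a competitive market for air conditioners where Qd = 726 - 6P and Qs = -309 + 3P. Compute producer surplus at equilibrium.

Producer surplus = 216

Equilibrium: 726 - 6P = -309 + 3P gives P* = 115, Q* = 36.
Supply starts at P = 103 (where Qs = 0).
PS = ½(115 − 103)(36) = 216.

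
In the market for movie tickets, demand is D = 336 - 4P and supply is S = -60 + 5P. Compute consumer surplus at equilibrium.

Equilibrium: 336 - 4P = -60 + 5P gives P* = 44, Q* = 160.
Demand choke price (D = 0): P = 84.
CS = ½(84 − 44)(160) = 3200.

Consumer surplus = 3200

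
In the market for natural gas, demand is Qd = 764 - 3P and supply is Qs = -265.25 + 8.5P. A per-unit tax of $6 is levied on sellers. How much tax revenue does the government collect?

Tax revenue = 66543/23

Pre-tax equilibrium: P* = 89.5, Q* = 495.5.
Tax on sellers shifts supply to Qs = -265.25 + 8.5(P − 6) = -316.25 + 8.5P.
764 - 3P = -316.25 + 8.5P gives buyer price Pb = 4321/46; sellers receive Ps = 4321/46 − 6 = 4045/46.
New quantity: Q = 764 − 3(4321/46) = 22181/46.
Revenue = 6 × 22181/46 = 66543/23.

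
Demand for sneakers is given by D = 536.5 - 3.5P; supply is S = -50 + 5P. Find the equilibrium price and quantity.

P* = 69, Q* = 295

Set D = S: 536.5 - 3.5P = -50 + 5P.
586.5 = 8.5P, so P* = 69.
Q* = 536.5 − 3.5(69) = 295.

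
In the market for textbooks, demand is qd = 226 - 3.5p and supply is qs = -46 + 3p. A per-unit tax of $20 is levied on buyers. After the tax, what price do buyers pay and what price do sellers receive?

Buyers pay 664/13, sellers receive 404/13

Pre-tax equilibrium: p* = 544/13, q* = 1034/13.
Tax on buyers shifts demand to qd = 226 − 3.5(p + 20) = 156 - 3.5p.
156 - 3.5p = -46 + 3p gives seller price ps = 404/13; buyers pay pb = 404/13 + 20 = 664/13.
New quantity: q = 226 − 3.5(664/13) = 614/13.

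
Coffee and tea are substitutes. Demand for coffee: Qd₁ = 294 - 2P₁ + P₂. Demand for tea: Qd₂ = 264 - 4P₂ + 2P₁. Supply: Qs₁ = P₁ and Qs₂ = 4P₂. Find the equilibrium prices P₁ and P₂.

P₁ = 1308/11, P₂ = 690/11

Market 1: 294 - 2P₁ + P₂ = P₁ → 3P₁ - P₂ = 294.
Market 2: 8P₂ - 2P₁ = 264.
Eliminating P₂: 8×(1) + 1×(2) gives 22P₁ = 2616, so P₁ = 1308/11.
Back-substitute into (2): P₂ = (264 + 2×1308/11) / 8 = 690/11.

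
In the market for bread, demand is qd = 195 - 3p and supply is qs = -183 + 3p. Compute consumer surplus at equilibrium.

Equilibrium: 195 - 3p = -183 + 3p gives p* = 63, q* = 6.
Demand choke price (qd = 0): p = 65.
CS = ½(65 − 63)(6) = 6.

Consumer surplus = 6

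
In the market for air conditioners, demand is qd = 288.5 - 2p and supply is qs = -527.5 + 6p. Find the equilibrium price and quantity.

Set qd = qs: 288.5 - 2p = -527.5 + 6p.
816 = 8p, so p* = 102.
q* = 288.5 − 2(102) = 84.5.

p* = 102, q* = 84.5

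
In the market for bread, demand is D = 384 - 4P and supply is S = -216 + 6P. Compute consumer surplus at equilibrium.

Consumer surplus = 2592

Equilibrium: 384 - 4P = -216 + 6P gives P* = 60, Q* = 144.
Demand choke price (D = 0): P = 96.
CS = ½(96 − 60)(144) = 2592.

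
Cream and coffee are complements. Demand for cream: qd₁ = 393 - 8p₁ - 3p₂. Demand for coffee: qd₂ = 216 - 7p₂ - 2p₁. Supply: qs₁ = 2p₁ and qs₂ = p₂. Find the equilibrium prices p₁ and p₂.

p₁ = 1248/37, p₂ = 687/37

Market 1: 393 - 8p₁ - 3p₂ = 2p₁ → 10p₁ + 3p₂ = 393.
Market 2: 8p₂ + 2p₁ = 216.
Eliminating p₂: 8×(1) − 3×(2) gives 74p₁ = 2496, so p₁ = 1248/37.
Back-substitute into (2): p₂ = (216 − 2×1248/37) / 8 = 687/37.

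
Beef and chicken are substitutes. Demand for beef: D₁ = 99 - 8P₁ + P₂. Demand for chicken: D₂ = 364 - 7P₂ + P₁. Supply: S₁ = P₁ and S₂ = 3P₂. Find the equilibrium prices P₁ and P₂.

P₁ = 1354/89, P₂ = 3375/89

Market 1: 99 - 8P₁ + P₂ = P₁ → 9P₁ - P₂ = 99.
Market 2: 10P₂ - P₁ = 364.
Eliminating P₂: 10×(1) + 1×(2) gives 89P₁ = 1354, so P₁ = 1354/89.
Back-substitute into (2): P₂ = (364 + 1×1354/89) / 10 = 3375/89.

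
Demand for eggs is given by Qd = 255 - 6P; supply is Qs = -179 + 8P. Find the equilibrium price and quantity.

Set Qd = Qs: 255 - 6P = -179 + 8P.
434 = 14P, so P* = 31.
Q* = 255 − 6(31) = 69.

P* = 31, Q* = 69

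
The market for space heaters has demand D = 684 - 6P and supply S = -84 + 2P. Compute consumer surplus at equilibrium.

Equilibrium: 684 - 6P = -84 + 2P gives P* = 96, Q* = 108.
Demand choke price (D = 0): P = 114.
CS = ½(114 − 96)(108) = 972.

Consumer surplus = 972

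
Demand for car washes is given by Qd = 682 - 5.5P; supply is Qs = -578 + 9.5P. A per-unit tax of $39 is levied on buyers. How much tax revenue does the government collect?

Pre-tax equilibrium: P* = 84, Q* = 220.
Tax on buyers shifts demand to Qd = 682 − 5.5(P + 39) = 467.5 - 5.5P.
467.5 - 5.5P = -578 + 9.5P gives seller price Ps = 69.7; buyers pay Pb = 69.7 + 39 = 108.7.
New quantity: Q = 682 − 5.5(108.7) = 84.15.
Revenue = 39 × 84.15 = 3281.85.

Tax revenue = 3281.85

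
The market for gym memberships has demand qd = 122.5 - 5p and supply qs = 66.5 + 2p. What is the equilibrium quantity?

q* = 82.5

Set qd = qs: 122.5 - 5p = 66.5 + 2p.
56 = 7p, so p* = 8.
q* = 122.5 − 5(8) = 82.5.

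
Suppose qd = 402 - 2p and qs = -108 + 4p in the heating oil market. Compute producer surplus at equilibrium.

Equilibrium: 402 - 2p = -108 + 4p gives p* = 85, q* = 232.
Supply starts at p = 27 (where qs = 0).
PS = ½(85 − 27)(232) = 6728.

Producer surplus = 6728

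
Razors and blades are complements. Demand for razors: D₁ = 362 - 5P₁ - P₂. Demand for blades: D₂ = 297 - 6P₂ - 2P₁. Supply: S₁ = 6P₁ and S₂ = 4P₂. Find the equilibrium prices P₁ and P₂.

P₁ = 3323/108, P₂ = 2543/108

Market 1: 362 - 5P₁ - P₂ = 6P₁ → 11P₁ + P₂ = 362.
Market 2: 10P₂ + 2P₁ = 297.
Eliminating P₂: 10×(1) − 1×(2) gives 108P₁ = 3323, so P₁ = 3323/108.
Back-substitute into (2): P₂ = (297 − 2×3323/108) / 10 = 2543/108.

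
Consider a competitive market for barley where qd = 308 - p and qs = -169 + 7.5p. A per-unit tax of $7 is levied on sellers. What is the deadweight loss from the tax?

Pre-tax equilibrium: p* = 954/17, q* = 4282/17.
Tax on sellers shifts supply to qs = -169 + 7.5(p − 7) = -221.5 + 7.5p.
308 - p = -221.5 + 7.5p gives buyer price pb = 1059/17; sellers receive ps = 1059/17 − 7 = 940/17.
New quantity: q = 308 − 1(1059/17) = 4177/17.
DWL = ½ × 7 × (4282/17 − 4177/17) = 735/34.

Deadweight loss = 735/34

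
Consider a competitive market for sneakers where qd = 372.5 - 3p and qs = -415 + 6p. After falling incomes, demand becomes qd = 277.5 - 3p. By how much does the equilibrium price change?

Original equilibrium: p* = 87.5, q* = 110.
New equilibrium: 277.5 - 3p = -415 + 6p, so 692.5 = 9p and p' = 1385/18; q' = 277.5 − 3(1385/18) = 140/3.
Change in price: 1385/18 − 87.5 = -95/9.

Δp = -95/9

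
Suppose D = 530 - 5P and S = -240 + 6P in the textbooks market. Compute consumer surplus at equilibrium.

Consumer surplus = 3240

Equilibrium: 530 - 5P = -240 + 6P gives P* = 70, Q* = 180.
Demand choke price (D = 0): P = 106.
CS = ½(106 − 70)(180) = 3240.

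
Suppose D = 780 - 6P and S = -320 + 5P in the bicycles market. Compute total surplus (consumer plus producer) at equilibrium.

Equilibrium: 780 - 6P = -320 + 5P gives P* = 100, Q* = 180.
Demand choke price: P = 130; supply starts at P = 64.
CS = ½(130 − 100)(180) = 2700; PS = ½(100 − 64)(180) = 3240.

Total surplus = 5940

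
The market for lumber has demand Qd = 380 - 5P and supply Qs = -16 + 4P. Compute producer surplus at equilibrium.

Producer surplus = 3200

Equilibrium: 380 - 5P = -16 + 4P gives P* = 44, Q* = 160.
Supply starts at P = 4 (where Qs = 0).
PS = ½(44 − 4)(160) = 3200.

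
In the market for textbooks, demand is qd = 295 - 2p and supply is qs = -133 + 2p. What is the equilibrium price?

Set qd = qs: 295 - 2p = -133 + 2p.
428 = 4p, so p* = 107.
q* = 295 − 2(107) = 81.

p* = 107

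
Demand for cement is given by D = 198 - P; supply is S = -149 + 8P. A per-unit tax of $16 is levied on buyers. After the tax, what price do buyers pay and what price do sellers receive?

Pre-tax equilibrium: P* = 347/9, Q* = 1435/9.
Tax on buyers shifts demand to D = 198 − 1(P + 16) = 182 - P.
182 - P = -149 + 8P gives seller price Ps = 331/9; buyers pay Pb = 331/9 + 16 = 475/9.
New quantity: Q = 198 − 1(475/9) = 1307/9.

Buyers pay 475/9, sellers receive 331/9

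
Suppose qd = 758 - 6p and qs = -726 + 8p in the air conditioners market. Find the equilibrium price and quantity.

Set qd = qs: 758 - 6p = -726 + 8p.
1484 = 14p, so p* = 106.
q* = 758 − 6(106) = 122.

p* = 106, q* = 122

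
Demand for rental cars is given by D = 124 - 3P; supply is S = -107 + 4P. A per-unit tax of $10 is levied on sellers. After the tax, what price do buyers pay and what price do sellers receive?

Buyers pay 271/7, sellers receive 201/7

Pre-tax equilibrium: P* = 33, Q* = 25.
Tax on sellers shifts supply to S = -107 + 4(P − 10) = -147 + 4P.
124 - 3P = -147 + 4P gives buyer price Pb = 271/7; sellers receive Ps = 271/7 − 10 = 201/7.
New quantity: Q = 124 − 3(271/7) = 55/7.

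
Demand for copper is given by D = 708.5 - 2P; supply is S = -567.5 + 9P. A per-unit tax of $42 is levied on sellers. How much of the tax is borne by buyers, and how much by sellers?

Buyers bear 378/11, sellers bear 84/11

Pre-tax equilibrium: P* = 116, Q* = 476.5.
Tax on sellers shifts supply to S = -567.5 + 9(P − 42) = -945.5 + 9P.
708.5 - 2P = -945.5 + 9P gives buyer price Pb = 1654/11; sellers receive Ps = 1654/11 − 42 = 1192/11.
New quantity: Q = 708.5 − 2(1654/11) = 8971/22.
Buyer burden = 1654/11 − 116 = 378/11; seller burden = 116 − 1192/11 = 84/11.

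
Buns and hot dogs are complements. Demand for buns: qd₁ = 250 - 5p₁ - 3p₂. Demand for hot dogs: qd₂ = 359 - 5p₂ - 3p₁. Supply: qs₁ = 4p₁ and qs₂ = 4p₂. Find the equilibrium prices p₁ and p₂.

Market 1: 250 - 5p₁ - 3p₂ = 4p₁ → 9p₁ + 3p₂ = 250.
Market 2: 9p₂ + 3p₁ = 359.
Eliminating p₂: 9×(1) − 3×(2) gives 72p₁ = 1173, so p₁ = 391/24.
Back-substitute into (2): p₂ = (359 − 3×391/24) / 9 = 827/24.

p₁ = 391/24, p₂ = 827/24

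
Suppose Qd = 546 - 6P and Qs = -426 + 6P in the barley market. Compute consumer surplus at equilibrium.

Equilibrium: 546 - 6P = -426 + 6P gives P* = 81, Q* = 60.
Demand choke price (Qd = 0): P = 91.
CS = ½(91 − 81)(60) = 300.

Consumer surplus = 300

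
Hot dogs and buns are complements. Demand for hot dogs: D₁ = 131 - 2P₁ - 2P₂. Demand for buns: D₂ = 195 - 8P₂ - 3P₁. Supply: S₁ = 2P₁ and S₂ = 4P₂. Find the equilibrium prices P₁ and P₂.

P₁ = 197/7, P₂ = 129/14

Market 1: 131 - 2P₁ - 2P₂ = 2P₁ → 4P₁ + 2P₂ = 131.
Market 2: 12P₂ + 3P₁ = 195.
Eliminating P₂: 12×(1) − 2×(2) gives 42P₁ = 1182, so P₁ = 197/7.
Back-substitute into (2): P₂ = (195 − 3×197/7) / 12 = 129/14.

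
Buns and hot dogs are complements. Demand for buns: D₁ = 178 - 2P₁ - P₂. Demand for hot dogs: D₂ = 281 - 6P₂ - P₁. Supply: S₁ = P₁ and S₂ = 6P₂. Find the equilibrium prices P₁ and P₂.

P₁ = 53, P₂ = 19

Market 1: 178 - 2P₁ - P₂ = P₁ → 3P₁ + P₂ = 178.
Market 2: 12P₂ + P₁ = 281.
Eliminating P₂: 12×(1) − 1×(2) gives 35P₁ = 1855, so P₁ = 53.
Back-substitute into (2): P₂ = (281 − 1×53) / 12 = 19.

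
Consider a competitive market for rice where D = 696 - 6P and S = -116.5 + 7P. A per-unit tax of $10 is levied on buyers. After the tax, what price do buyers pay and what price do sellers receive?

Buyers pay 1765/26, sellers receive 1505/26

Pre-tax equilibrium: P* = 62.5, Q* = 321.
Tax on buyers shifts demand to D = 696 − 6(P + 10) = 636 - 6P.
636 - 6P = -116.5 + 7P gives seller price Ps = 1505/26; buyers pay Pb = 1505/26 + 10 = 1765/26.
New quantity: Q = 696 − 6(1765/26) = 3753/13.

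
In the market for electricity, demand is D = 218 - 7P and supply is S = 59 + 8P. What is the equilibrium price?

P* = 10.6

Set D = S: 218 - 7P = 59 + 8P.
159 = 15P, so P* = 10.6.
Q* = 218 − 7(10.6) = 143.8.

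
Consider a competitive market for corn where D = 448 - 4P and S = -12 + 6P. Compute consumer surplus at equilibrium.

Consumer surplus = 8712

Equilibrium: 448 - 4P = -12 + 6P gives P* = 46, Q* = 264.
Demand choke price (D = 0): P = 112.
CS = ½(112 − 46)(264) = 8712.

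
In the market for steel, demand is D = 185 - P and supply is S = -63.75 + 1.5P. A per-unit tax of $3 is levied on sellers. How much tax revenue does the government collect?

Pre-tax equilibrium: P* = 99.5, Q* = 85.5.
Tax on sellers shifts supply to S = -63.75 + 1.5(P − 3) = -68.25 + 1.5P.
185 - P = -68.25 + 1.5P gives buyer price Pb = 101.3; sellers receive Ps = 101.3 − 3 = 98.3.
New quantity: Q = 185 − 1(101.3) = 83.7.
Revenue = 3 × 83.7 = 251.1.

Tax revenue = 251.1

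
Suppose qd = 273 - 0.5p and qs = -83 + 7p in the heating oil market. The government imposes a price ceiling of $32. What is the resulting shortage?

Shortage = 116

Equilibrium price would be p* = 712/15, so the ceiling at 32 binds.
At p = 32: qd = 273 − 0.5(32) = 257, qs = -83 + 7(32) = 141.
Shortage = 257 − 141 = 116.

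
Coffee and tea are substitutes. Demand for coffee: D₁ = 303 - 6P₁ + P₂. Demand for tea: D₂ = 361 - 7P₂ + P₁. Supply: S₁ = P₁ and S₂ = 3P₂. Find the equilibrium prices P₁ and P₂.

Market 1: 303 - 6P₁ + P₂ = P₁ → 7P₁ - P₂ = 303.
Market 2: 10P₂ - P₁ = 361.
Eliminating P₂: 10×(1) + 1×(2) gives 69P₁ = 3391, so P₁ = 3391/69.
Back-substitute into (2): P₂ = (361 + 1×3391/69) / 10 = 2830/69.

P₁ = 3391/69, P₂ = 2830/69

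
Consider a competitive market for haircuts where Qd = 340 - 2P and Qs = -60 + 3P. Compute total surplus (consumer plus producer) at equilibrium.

Total surplus = 13500

Equilibrium: 340 - 2P = -60 + 3P gives P* = 80, Q* = 180.
Demand choke price: P = 170; supply starts at P = 20.
CS = ½(170 − 80)(180) = 8100; PS = ½(80 − 20)(180) = 5400.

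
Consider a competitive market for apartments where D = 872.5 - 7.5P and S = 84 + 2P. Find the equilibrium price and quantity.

Set D = S: 872.5 - 7.5P = 84 + 2P.
788.5 = 9.5P, so P* = 83.
Q* = 872.5 − 7.5(83) = 250.

P* = 83, Q* = 250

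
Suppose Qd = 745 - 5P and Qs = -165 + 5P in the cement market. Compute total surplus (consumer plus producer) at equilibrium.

Equilibrium: 745 - 5P = -165 + 5P gives P* = 91, Q* = 290.
Demand choke price: P = 149; supply starts at P = 33.
CS = ½(149 − 91)(290) = 8410; PS = ½(91 − 33)(290) = 8410.

Total surplus = 16820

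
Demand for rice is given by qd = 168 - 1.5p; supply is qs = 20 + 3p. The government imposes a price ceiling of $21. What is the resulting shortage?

Shortage = 53.5

Equilibrium price would be p* = 296/9, so the ceiling at 21 binds.
At p = 21: qd = 168 − 1.5(21) = 136.5, qs = 20 + 3(21) = 83.
Shortage = 136.5 − 83 = 53.5.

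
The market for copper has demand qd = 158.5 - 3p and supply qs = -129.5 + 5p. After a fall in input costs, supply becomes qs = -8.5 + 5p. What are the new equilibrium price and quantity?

Original equilibrium: p* = 36, q* = 50.5.
New equilibrium: 158.5 - 3p = -8.5 + 5p, so 167 = 8p and p' = 20.875; q' = 158.5 − 3(20.875) = 95.875.

p' = 20.875, q' = 95.875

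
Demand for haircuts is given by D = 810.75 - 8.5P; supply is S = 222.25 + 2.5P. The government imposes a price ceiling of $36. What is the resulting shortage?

Equilibrium price would be P* = 53.5, so the ceiling at 36 binds.
At P = 36: D = 810.75 − 8.5(36) = 504.75, S = 222.25 + 2.5(36) = 312.25.
Shortage = 504.75 − 312.25 = 192.5.

Shortage = 192.5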